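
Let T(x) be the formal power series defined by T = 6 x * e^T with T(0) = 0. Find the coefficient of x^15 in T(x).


Apply the Lagrange inversion formula: if T = 6 x * phi(T) with phi(t) = e^t, then
[x^n] T = 6^n * (1/n) [t^(n-1)] phi(t)^n = 6^n * (1/n) [t^(n-1)] e^(n t) = 6^n * (1/n) * n^(n-1) / (n-1)! = 6^n * n^(n-1) / n!.
When c = 1 this is the Cayley count of rooted labeled trees on n vertices, divided by n!.
For n = 15: 6^15 * 15^14 / 15! = 470184984576 * 29192926025390625/1307674368000 = 73549358458593750000/7007.

73549358458593750000/7007


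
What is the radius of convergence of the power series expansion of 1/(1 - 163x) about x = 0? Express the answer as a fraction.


Expanding 1/(1 - 163x) = sum_{k>=0} 163^k x^k, the series converges when |163x| < 1, i.e., |x| < 1/163.
So the radius of convergence is 1/163 = 1/163.

1/163


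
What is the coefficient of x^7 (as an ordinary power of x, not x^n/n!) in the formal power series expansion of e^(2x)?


The exponential series is e^y = sum_{k>=0} y^k / k!. Substituting y = 2x gives
e^(2x) = sum_{k>=0} 2^k x^k / k!.
So the coefficient of x^n is a^n/n! with a = 2, n = 7:
2^7 / 7! = 128/5040 = 8/315

8/315


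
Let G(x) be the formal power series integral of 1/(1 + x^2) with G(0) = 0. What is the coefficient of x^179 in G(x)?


1/(1 + x^2) = sum_{j>=0} (-1)^j x^(2j). Integrating termwise with G(0) = 0:
G(x) = sum_{j>=0} (-1)^j x^(2j+1) / (2j+1) = arctan(x).
Only odd powers are nonzero. For x^179 write 179 = 2*89 + 1, giving
(-1)^89 / 179 = -1/179 = -1/179.

-1/179


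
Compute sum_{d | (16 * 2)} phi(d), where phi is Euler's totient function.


First, 16 * 2 = 32. One classical identity is sum_{d | n} phi(d) = n (each k in [1, n] has a unique gcd with n, and among the k's with gcd(k, n) = n/d there are phi(d) of them). So the sum equals 32. We also verify directly:
Divisors of 32: 1, 2, 4, 8, 16, 32.
phi values: 1, 1, 2, 4, 8, 16.
Sum = 32.

32


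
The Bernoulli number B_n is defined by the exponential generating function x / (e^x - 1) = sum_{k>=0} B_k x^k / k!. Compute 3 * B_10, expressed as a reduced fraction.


Bernoulli numbers can also be computed recursively via B_0 = 1 and sum_{j=0}^{m} C(m+1, j) B_j = 0 for m >= 1. Odd-index Bernoulli numbers vanish for k >= 3.
Computing B_10 = 5/66, so 3 * B_10 = 3 * 5/66 = 5/22.

5/22


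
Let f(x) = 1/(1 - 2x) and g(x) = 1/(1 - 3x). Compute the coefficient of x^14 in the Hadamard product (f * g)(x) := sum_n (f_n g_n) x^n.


f has coefficients f_k = 2^k and g has coefficients g_k = 3^k, so the Hadamard product has coefficient (f*g)_k = 2^k * 3^k = 6^k.
For k = 14: 6^14 = 78364164096.

78364164096


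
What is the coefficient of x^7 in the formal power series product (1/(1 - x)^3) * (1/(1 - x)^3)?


Combine the factors: (1/(1 - x)^3) * (1/(1 - x)^3) = 1/(1 - x)^6.
Then use 1/(1 - x)^r = sum_{k>=0} C(k + r - 1, r - 1) x^k with r = 6 and k = 7:
C(12, 5) = 792.

792


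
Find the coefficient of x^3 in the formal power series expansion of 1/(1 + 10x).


Write 1/(1 + c x) = 1/(1 - (-c) x) and apply the geometric-series identity
1/(1 - y) = sum_{k>=0} y^k to get 1/(1 + c x) = sum_{k>=0} (-c)^k x^k.
So the coefficient of x^k is (-c)^k = (-1)^k * c^k.
Here c = 10 and k = 3:
(-10)^3 = -1 * 1000 = -1000

-1000


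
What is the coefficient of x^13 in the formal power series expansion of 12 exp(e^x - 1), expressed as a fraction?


exp(e^x - 1) is the exponential generating function for the Bell numbers Bell_k: exp(e^x - 1) = sum_{k>=0} Bell_k x^k / k!.
So the coefficient of x^13 in 12 exp(e^x - 1) is 12 Bell_13 / 13!.
Computing: Bell_13 = 27644437 and 13! = 6227020800, giving
12 * 27644437/6227020800 = 27644437/518918400.

27644437/518918400


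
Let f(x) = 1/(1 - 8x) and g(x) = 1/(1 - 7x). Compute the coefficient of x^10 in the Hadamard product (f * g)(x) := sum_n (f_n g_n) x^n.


f has coefficients f_k = 8^k and g has coefficients g_k = 7^k, so the Hadamard product has coefficient (f*g)_k = 8^k * 7^k = 56^k.
For k = 10: 56^10 = 303305489096114176.

303305489096114176


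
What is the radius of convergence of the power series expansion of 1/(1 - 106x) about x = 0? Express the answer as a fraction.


Expanding 1/(1 - 106x) = sum_{k>=0} 106^k x^k, the series converges when |106x| < 1, i.e., |x| < 1/106.
So the radius of convergence is 1/106 = 1/106.

1/106


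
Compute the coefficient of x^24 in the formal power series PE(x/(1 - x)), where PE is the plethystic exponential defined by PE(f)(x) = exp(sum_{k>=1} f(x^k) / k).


For f(x) = x/(1 - x) we have
sum_{k>=1} f(x^k) / k = sum_{k>=1} (1/k) * x^k / (1 - x^k) = sum_{k, m >= 1} x^(k m) / k,
which after exponentiating simplifies to
PE(x/(1 - x)) = prod_{k>=1} 1 / (1 - x^k).
This is the generating function for the partition function p(n), so the coefficient of x^24 is p(24).
Computing p(24) by dynamic programming over parts 1, 2, ..., 24: p(24) = 1575.

1575


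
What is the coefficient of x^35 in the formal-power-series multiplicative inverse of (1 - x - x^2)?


Let the inverse be f(x) = sum_{k>=0} a_k x^k. From f(x) * (1 - x - x^2) = 1 and matching coefficients:
 x^0: a_0 = 1.
 x^1: a_1 - a_0 = 0, so a_1 = 1.
 x^k (k >= 2): a_k - a_{k-1} - a_{k-2} = 0, i.e. a_k = a_{k-1} + a_{k-2}.
This is the Fibonacci-type recurrence shifted so that a_0 = a_1 = 1.
Iterating: a_0=1, a_1=1, a_2=2, a_3=3, a_4=5, a_5=8, a_6=13, a_7=21, a_8=34, a_9=55, ...
a_35 = 14930352.

14930352


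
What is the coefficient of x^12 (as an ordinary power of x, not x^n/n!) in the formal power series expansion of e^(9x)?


The exponential series is e^y = sum_{k>=0} y^k / k!. Substituting y = 9x gives
e^(9x) = sum_{k>=0} 9^k x^k / k!.
So the coefficient of x^n is a^n/n! with a = 9, n = 12:
9^12 / 12! = 282429536481/479001600 = 1162261467/1971200

1162261467/1971200


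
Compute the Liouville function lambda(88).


The Liouville function is lambda(k) = (-1)^Omega(k), where Omega(k) counts the prime factors of k with multiplicity.
Factoring: 88 = 2 * 2 * 2 * 11, so Omega(88) = 4.
lambda(88) = (-1)^4 = 1.

1


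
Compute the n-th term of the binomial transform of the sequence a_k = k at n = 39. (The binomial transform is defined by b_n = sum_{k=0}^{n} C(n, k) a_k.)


With a_k = k, b_n = sum_{k=0}^{n} C(n, k) k. Using k * C(n, k) = n * C(n-1, k-1) gives b_n = n * sum_{k>=1} C(n-1, k-1) = n * 2^(n-1).
For n = 39: 39 * 2^38 = 39 * 274877906944 = 10720238370816.

10720238370816


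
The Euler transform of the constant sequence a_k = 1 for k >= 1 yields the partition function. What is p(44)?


The Euler transform converts the sequence a_k = 1 into the number of integer partitions.
Using the recurrence or dynamic programming:
p(44) = 75175

75175


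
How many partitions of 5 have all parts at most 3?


Using the generating function (1-x)^(-1)(1-x^2)^(-1)(1-x^3)^(-1),
the coefficient of x^5 counts these restricted partitions.
Result = 5

5


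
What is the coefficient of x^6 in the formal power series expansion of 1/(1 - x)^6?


The expansion 1/(1 - x)^r = sum_{k>=0} C(k + r - 1, r - 1) x^k follows from the multiset / negative-binomial theorem (or from repeated differentiation of the geometric series).
For r = 6 and k = 6:
C(11, 5) = 39916800 / (120 * 720) = 462.

462


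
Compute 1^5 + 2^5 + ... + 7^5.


This power sum has a closed form given by Faulhaber's formula
sum_{k=1}^{m} k^p = (1 / (p + 1)) * sum_{j=0}^{p} C(p + 1, j) B_j m^(p + 1 - j),
but for small m direct computation is fastest:
1 + 32 + 243 + 1024 + 3125 + 7776 + 16807 = 29008.

29008


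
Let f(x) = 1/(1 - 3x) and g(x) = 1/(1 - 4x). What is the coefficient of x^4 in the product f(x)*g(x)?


The coefficient of x^n in f*g is the Cauchy product: sum_{k=0}^{n} a^k * b^(n-k).
With a=3, b=4, n=4:
sum_{k=0}^{4} 3^k * 4^(4-k)
= 781

781


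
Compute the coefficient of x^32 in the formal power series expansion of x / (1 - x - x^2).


Let f(x) = sum_{k>=0} a_k x^k. Multiplying f(x) * (1 - x - x^2) = x and matching coefficients gives a_0 = 0, a_1 = 1, and a_k = a_{k-1} + a_{k-2} for k >= 2. These are the Fibonacci numbers F_k.
Iterating from F_0 = 0, F_1 = 1:
F_0=0, F_1=1, F_2=1, F_3=2, F_4=3, F_5=5, F_6=8, F_7=13, F_8=21, F_9=34, ...
F_32 = 2178309.

2178309


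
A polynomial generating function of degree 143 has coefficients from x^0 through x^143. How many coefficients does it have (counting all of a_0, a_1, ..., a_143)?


A polynomial of degree 143 takes the form a_0 + a_1 x + ... + a_143 x^143.
The number of coefficients is 143 + 1 = 144.

144


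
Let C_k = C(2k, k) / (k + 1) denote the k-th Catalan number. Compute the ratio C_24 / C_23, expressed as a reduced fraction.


Using C_k = (2k)! / (k! (k+1)!), the ratio C_{k+1}/C_k simplifies to
C_{k+1}/C_k = [(2k+2)! / ((k+1)! (k+2)!)] * [k! (k+1)! / (2k)!]
 = (2k+2)(2k+1) / ((k+1)(k+2)) = 2(2k+1) / (k+2).
For k = 23: 2(2*23 + 1) / (23 + 2) = 94/25 = 94/25.

94/25


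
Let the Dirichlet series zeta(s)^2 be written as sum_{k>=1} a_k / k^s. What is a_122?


The Dirichlet convolution of the constant function 1 with itself gives (1 * 1)(k) = sum_{d | k} 1 = d(k), the number of positive divisors of k.
Since zeta(s) = sum_{k>=1} 1/k^s, we have zeta(s)^2 = sum_{k>=1} d(k)/k^s, so a_k = d(k).
For k = 122: the divisors are 1, 2, 61, 122.
Count = 4.

4


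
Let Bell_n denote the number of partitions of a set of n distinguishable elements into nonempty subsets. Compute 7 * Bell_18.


Bell_18 can be computed from the Bell triangle or from Dobinski's identity Bell_n = (1/e) * sum_{k>=0} k^n / k!.
Computing Bell_18 = 682076806159.
Then 7 * 682076806159 = 4774537643113.

4774537643113


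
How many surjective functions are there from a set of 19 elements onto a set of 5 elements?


By inclusion-exclusion on which target elements are missed, the number of surjections from an n-set onto a k-set is
surj(n, k) = sum_{j=0}^{k} (-1)^j C(k, j) (k - j)^n.
Equivalently surj(n, k) = k! * S(n, k), where S(n, k) is the Stirling number of the second kind.
For n = 19, k = 5:
S(19, 5) = 147589284710, so
surj = 5! * 147589284710 = 120 * 147589284710 = 17710714165200.

17710714165200


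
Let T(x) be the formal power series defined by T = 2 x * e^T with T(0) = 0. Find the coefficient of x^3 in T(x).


Apply the Lagrange inversion formula: if T = 2 x * phi(T) with phi(t) = e^t, then
[x^n] T = 2^n * (1/n) [t^(n-1)] phi(t)^n = 2^n * (1/n) [t^(n-1)] e^(n t) = 2^n * (1/n) * n^(n-1) / (n-1)! = 2^n * n^(n-1) / n!.
When c = 1 this is the Cayley count of rooted labeled trees on n vertices, divided by n!.
For n = 3: 2^3 * 3^2 / 3! = 8 * 9/6 = 12.

12


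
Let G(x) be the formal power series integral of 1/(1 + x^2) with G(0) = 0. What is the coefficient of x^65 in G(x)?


1/(1 + x^2) = sum_{j>=0} (-1)^j x^(2j). Integrating termwise with G(0) = 0:
G(x) = sum_{j>=0} (-1)^j x^(2j+1) / (2j+1) = arctan(x).
Only odd powers are nonzero. For x^65 write 65 = 2*32 + 1, giving
(-1)^32 / 65 = 1/65 = 1/65.

1/65


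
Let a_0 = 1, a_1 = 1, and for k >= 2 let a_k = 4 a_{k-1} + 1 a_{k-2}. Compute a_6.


Iterating the recurrence forward:
a_0 = 1
a_1 = 1
a_2 = 4*1 + 1*1 = 5
a_3 = 4*5 + 1*1 = 21
a_4 = 4*21 + 1*5 = 89
a_5 = 4*89 + 1*21 = 377
a_6 = 4*377 + 1*89 = 1597
So a_6 = 1597.

1597


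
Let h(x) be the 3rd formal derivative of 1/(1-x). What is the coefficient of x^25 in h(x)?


Differentiating 3 times: d^3/dx^3 [1/(1-x)] = 3!/(1-x)^4.
The expansion 1/(1-x)^4 = sum_{k>=0} C(k+3, 3) x^k, so the coefficient of x^n in 3!/(1-x)^4 is 3! * C(n+3, 3).
For n = 25: 6 * C(28, 3) = 6 * 3276 = 19656

19656


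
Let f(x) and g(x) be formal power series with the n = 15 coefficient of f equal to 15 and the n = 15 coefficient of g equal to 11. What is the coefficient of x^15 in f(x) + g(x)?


Addition of formal power series is termwise.
The coefficient of x^15 in f + g = 15 + 11
= 26

26


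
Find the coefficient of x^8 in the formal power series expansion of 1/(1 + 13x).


Write 1/(1 + c x) = 1/(1 - (-c) x) and apply the geometric-series identity
1/(1 - y) = sum_{k>=0} y^k to get 1/(1 + c x) = sum_{k>=0} (-c)^k x^k.
So the coefficient of x^k is (-c)^k = (-1)^k * c^k.
Here c = 13 and k = 8:
(-13)^8 = 1 * 815730721 = 815730721

815730721


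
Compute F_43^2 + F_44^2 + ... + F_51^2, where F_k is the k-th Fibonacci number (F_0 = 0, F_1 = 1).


There is a standard identity sum_{k=0}^{N} F_k^2 = F_N * F_{N+1} (proved inductively from the telescoping relation F_k^2 = F_k F_{k+1} - F_{k-1} F_k). Then
sum_{k=43}^{51} F_k^2 = F_51 F_52 - F_42 F_43.
Computing: F_51 = 20365011074, F_52 = 32951280099, F_42 = 267914296, F_43 = 433494437.
Sum = 20365011074 * 32951280099 - 267914296 * 433494437 = 670937044761702044974.

670937044761702044974


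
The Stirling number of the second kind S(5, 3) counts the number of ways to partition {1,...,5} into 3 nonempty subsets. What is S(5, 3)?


Using the explicit formula S(n,k) = (1/k!) sum_{j=0}^{k} (-1)^(k-j) C(k,j) j^n:
S(5, 3) = 25
Equivalently, S(n,k) is n! times the coefficient of x^n in the EGF (e^x - 1)^k / k!.

25


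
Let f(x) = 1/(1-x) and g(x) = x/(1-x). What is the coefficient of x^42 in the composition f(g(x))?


First simplify the composition: f(g(x)) = 1/(1 - x/(1-x)) = (1-x)/((1-x) - x) = (1-x)/(1-2x).
Now extract the coefficient. Write (1-x)/(1-2x) = 1/(1-2x) - x/(1-2x).
The coefficient of x^n in 1/(1-2x) is 2^n, and in x/(1-2x) is 2^(n-1) (for n >= 1).
So the coefficient of x^42 is 2^42 - 2^41 = 4398046511104 - 2199023255552 = 2199023255552.

2199023255552


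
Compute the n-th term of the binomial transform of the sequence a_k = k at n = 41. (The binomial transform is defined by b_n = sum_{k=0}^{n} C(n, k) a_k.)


With a_k = k, b_n = sum_{k=0}^{n} C(n, k) k. Using k * C(n, k) = n * C(n-1, k-1) gives b_n = n * sum_{k>=1} C(n-1, k-1) = n * 2^(n-1).
For n = 41: 41 * 2^40 = 41 * 1099511627776 = 45079976738816.

45079976738816


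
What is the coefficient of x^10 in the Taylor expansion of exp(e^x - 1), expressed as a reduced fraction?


exp(e^x - 1) = sum_{k>=0} Bell_k x^k / k!, where Bell_k is the k-th Bell number.
So the coefficient of x^10 is Bell_10 / 10!.
Computing: Bell_10 = 115975 and 10! = 3628800, giving
115975/3628800 = 4639/145152.

4639/145152


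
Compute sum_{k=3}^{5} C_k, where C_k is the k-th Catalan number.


C_3 through C_5: 5, 14, 42
Sum = 5 + 14 + 42
= 61

61


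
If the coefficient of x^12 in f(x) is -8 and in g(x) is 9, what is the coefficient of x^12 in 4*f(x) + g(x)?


Scalar multiplication scales coefficients: 4 * -8 = -32.
Then add the g coefficient: -32 + 9
= -23

-23


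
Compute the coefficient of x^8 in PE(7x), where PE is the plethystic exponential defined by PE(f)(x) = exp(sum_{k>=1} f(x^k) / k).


With f(x) = 7x, the exponent is sum_{k>=1} 7 x^k / k = 7 * (-ln(1 - x)). Exponentiating:
PE(7x) = exp(-7 ln(1 - x)) = 1/(1 - x)^7.
By the negative binomial expansion, [x^n] 1/(1 - x)^7 = C(n + 6, 6).
For n = 8: C(14, 6) = 3003.

3003


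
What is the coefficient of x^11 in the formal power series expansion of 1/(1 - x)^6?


The expansion 1/(1 - x)^r = sum_{k>=0} C(k + r - 1, r - 1) x^k follows from the multiset / negative-binomial theorem (or from repeated differentiation of the geometric series).
For r = 6 and k = 11:
C(16, 5) = 20922789888000 / (120 * 39916800) = 4368.

4368


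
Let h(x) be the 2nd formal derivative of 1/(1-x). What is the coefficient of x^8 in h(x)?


Differentiating 2 times: d^2/dx^2 [1/(1-x)] = 2!/(1-x)^3.
The expansion 1/(1-x)^3 = sum_{k>=0} C(k+2, 2) x^k, so the coefficient of x^n in 2!/(1-x)^3 is 2! * C(n+2, 2).
For n = 8: 2 * C(10, 2) = 2 * 45 = 90

90


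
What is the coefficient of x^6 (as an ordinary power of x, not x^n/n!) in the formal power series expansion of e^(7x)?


The exponential series is e^y = sum_{k>=0} y^k / k!. Substituting y = 7x gives
e^(7x) = sum_{k>=0} 7^k x^k / k!.
So the coefficient of x^n is a^n/n! with a = 7, n = 6:
7^6 / 6! = 117649/720 = 117649/720

117649/720


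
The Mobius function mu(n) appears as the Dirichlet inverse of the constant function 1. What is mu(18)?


18 has a squared prime factor, so mu(18) = 0.
Factorization reveals a repeated prime.

0


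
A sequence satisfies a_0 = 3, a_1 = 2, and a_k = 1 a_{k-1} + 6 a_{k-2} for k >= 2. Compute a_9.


The characteristic equation is t^2 - 1 t - 6 = 0, with roots r_1 = 3 and r_2 = -2 (so c_1 = r_1 + r_2, c_2 = -r_1 r_2 as required).
One can use the closed form a_n = A r_1^n + B r_2^n, but direct iteration is more reliable:
a_0 = 3, a_1 = 2, a_2 = 20, a_3 = 32, a_4 = 152, a_5 = 344, a_6 = 1256, a_7 = 3320, a_8 = 10856, a_9 = 30776.
So a_9 = 30776.

30776


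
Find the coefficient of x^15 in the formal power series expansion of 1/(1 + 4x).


Write 1/(1 + c x) = 1/(1 - (-c) x) and apply the geometric-series identity
1/(1 - y) = sum_{k>=0} y^k to get 1/(1 + c x) = sum_{k>=0} (-c)^k x^k.
So the coefficient of x^k is (-c)^k = (-1)^k * c^k.
Here c = 4 and k = 15:
(-4)^15 = -1 * 1073741824 = -1073741824

-1073741824


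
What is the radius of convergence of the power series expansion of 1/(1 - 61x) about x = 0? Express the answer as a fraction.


Expanding 1/(1 - 61x) = sum_{k>=0} 61^k x^k, the series converges when |61x| < 1, i.e., |x| < 1/61.
So the radius of convergence is 1/61 = 1/61.

1/61


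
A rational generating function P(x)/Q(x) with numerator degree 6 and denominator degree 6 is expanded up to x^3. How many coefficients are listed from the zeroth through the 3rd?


Expanding up to x^3 gives the coefficients for x^0, x^1, ..., x^3.
That is 3 + 1 = 4 coefficients in total.

4


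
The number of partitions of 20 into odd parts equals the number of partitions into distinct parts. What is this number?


Computing partitions of 20 into odd parts (1, 3, 5, ...):
Using the generating function prod_{k>=0} 1/(1-x^(2k+1)),
the count is 64

64


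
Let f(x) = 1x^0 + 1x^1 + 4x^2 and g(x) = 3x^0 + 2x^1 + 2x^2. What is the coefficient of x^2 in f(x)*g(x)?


Cauchy product at x^2:
1*2 + 1*2 + 4*3
= 16

16


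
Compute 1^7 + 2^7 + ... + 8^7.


This power sum has a closed form given by Faulhaber's formula
sum_{k=1}^{m} k^p = (1 / (p + 1)) * sum_{j=0}^{p} C(p + 1, j) B_j m^(p + 1 - j),
but for small m direct computation is fastest:
1 + 128 + 2187 + 16384 + 78125 + 279936 + 823543 + 2097152 = 3297456.

3297456


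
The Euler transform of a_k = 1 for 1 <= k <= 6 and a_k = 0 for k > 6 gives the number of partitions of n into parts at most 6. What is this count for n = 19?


Partitions of 19 into parts at most 6:
Using generating function (1-x)^(-1)(1-x^2)^(-1)...(1-x^6)^(-1),
the coefficient of x^19 = 235

235


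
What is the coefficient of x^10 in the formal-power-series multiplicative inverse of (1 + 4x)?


The inverse is 1/(1 + 4x). Apply the geometric identity 1/(1 - y) = sum_{k>=0} y^k with y = -4x:
1/(1 + 4x) = sum_{k>=0} (-4)^k x^k.
So the coefficient of x^10 is (-4)^10 = 1048576.

1048576


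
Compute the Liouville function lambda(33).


The Liouville function is lambda(k) = (-1)^Omega(k), where Omega(k) counts the prime factors of k with multiplicity.
Factoring: 33 = 3 * 11, so Omega(33) = 2.
lambda(33) = (-1)^2 = 1.

1


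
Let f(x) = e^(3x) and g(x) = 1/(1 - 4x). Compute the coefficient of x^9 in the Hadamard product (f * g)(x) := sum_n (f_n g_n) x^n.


Expanding: f_k = 3^k/k! (from e^(3x)) and g_k = 4^k (from 1/(1 - 4x)). So the Hadamard coefficient (f * g)_k = 3^k 4^k / k! = (12)^k / k!.
For k = 9: 12^9/9! = 5159780352/362880 = 497664/35.

497664/35


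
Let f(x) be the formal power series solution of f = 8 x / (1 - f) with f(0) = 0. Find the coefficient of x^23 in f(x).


Apply Lagrange inversion: f = 8 x * phi(f) with phi(t) = 1/(1 - t), so
[x^n] f = 8^n * (1/n) [t^(n-1)] phi(t)^n = 8^n * (1/n) [t^(n-1)] (1 - t)^(-n) = 8^n * (1/n) C(2n - 2, n - 1) = 8^n * C_{n-1}.
For n = 23: C_22 = C(44, 22) / 23 = 2104098963720/23 = 91482563640.
With the 8^23 = 590295810358705651712 factor, the coefficient is 590295810358705651712 * 91482563640 = 54001774037565661010770714951680.

54001774037565661010770714951680


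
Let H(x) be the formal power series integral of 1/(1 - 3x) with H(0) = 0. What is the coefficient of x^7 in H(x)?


1/(1 - 3x) = sum_{k>=0} 3^k x^k. Integrating termwise with H(0) = 0:
H(x) = sum_{k>=0} 3^k x^(k+1) / (k+1) = sum_{m>=1} 3^(m-1) x^m / m.
For m = 7: 3^6/7 = 729/7 = 729/7.

729/7


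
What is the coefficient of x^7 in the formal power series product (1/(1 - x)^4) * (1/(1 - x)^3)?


Combine the factors: (1/(1 - x)^4) * (1/(1 - x)^3) = 1/(1 - x)^7.
Then use 1/(1 - x)^r = sum_{k>=0} C(k + r - 1, r - 1) x^k with r = 7 and k = 7:
C(13, 6) = 1716.

1716


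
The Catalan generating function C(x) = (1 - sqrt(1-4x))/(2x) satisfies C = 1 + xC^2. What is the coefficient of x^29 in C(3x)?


Substituting x -> 3x scales the n-th coefficient by 3^n, so [x^29] C(3x) = 3^29 * C_29.
C_29 = C(2*29, 29)/(30) = 30067266499541040/30 = 1002242216651368.
So 3^29 * 1002242216651368 = 68630377364883 * 1002242216651368 = 68784261539800210144137109944.

68784261539800210144137109944


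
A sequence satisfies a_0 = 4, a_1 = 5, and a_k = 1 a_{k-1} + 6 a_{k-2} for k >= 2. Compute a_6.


The characteristic equation is t^2 - 1 t - 6 = 0, with roots r_1 = 3 and r_2 = -2 (so c_1 = r_1 + r_2, c_2 = -r_1 r_2 as required).
One can use the closed form a_n = A r_1^n + B r_2^n, but direct iteration is more reliable:
a_0 = 4, a_1 = 5, a_2 = 29, a_3 = 59, a_4 = 233, a_5 = 587, a_6 = 1985.
So a_6 = 1985.

1985


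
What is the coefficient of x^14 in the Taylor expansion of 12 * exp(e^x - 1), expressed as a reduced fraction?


exp(e^x - 1) = sum_{k>=0} Bell_k x^k / k!, where Bell_k is the k-th Bell number.
So the coefficient of x^14 is 12 * Bell_14 / 14!.
Computing: Bell_14 = 190899322 and 14! = 87178291200, giving
12 * 190899322/87178291200 = 95449661/3632428800.

95449661/3632428800


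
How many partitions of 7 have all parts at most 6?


Using the generating function (1-x)^(-1)(1-x^2)^(-1)...(1-x^6)^(-1),
the coefficient of x^7 counts these restricted partitions.
Result = 14

14


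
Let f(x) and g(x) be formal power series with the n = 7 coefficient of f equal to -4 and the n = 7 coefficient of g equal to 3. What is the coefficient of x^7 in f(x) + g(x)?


Addition of formal power series is termwise.
The coefficient of x^7 in f + g = -4 + 3
= -1

-1


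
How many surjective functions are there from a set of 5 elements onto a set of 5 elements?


By inclusion-exclusion on which target elements are missed, the number of surjections from an n-set onto a k-set is
surj(n, k) = sum_{j=0}^{k} (-1)^j C(k, j) (k - j)^n.
Equivalently surj(n, k) = k! * S(n, k), where S(n, k) is the Stirling number of the second kind.
For n = 5, k = 5:
S(5, 5) = 1, so
surj = 5! * 1 = 120 * 1 = 120.

120


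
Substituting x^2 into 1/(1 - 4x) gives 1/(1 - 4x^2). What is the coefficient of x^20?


The coefficient of x^(2m) in 1/(1 - 4x^2) is 4^m.
With n = 20 = 2*10, the coefficient is 4^10 = 1048576.

1048576


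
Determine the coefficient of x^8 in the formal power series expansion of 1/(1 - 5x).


The geometric series identity gives 1/(1 - c x) = sum_{k>=0} c^k x^k, so the coefficient of x^k is c^k.
Here c = 5 and k = 8.
Computing: 5^8 = 390625

390625


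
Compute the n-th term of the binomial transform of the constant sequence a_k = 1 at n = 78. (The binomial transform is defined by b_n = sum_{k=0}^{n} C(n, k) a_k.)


With a_k = 1 for all k, b_n = sum_{k=0}^{n} C(n, k) = 2^n by the binomial theorem.
For n = 78: 2^78 = 302231454903657293676544.

302231454903657293676544


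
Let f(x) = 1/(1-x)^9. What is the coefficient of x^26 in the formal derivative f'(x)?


Differentiate: d/dx [ 1/(1-x)^r ] = r / (1-x)^(r+1).
Here r = 9, so f'(x) = 9 / (1-x)^10.
The expansion of 1/(1-x)^(r+1) has coefficient of x^n equal to C(n+r, r).
So the coefficient of x^26 in f'(x) is
9 * C(35, 9) = 9 * 70607460 = 635467140

635467140


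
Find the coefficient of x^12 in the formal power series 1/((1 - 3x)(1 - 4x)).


By partial fractions or Cauchy convolution:
The coefficient equals sum_{k=0}^{12} 3^k * 4^(12-k).
= 65514541

65514541


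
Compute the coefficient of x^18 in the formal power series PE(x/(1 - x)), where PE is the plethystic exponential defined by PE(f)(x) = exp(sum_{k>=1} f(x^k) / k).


For f(x) = x/(1 - x) we have
sum_{k>=1} f(x^k) / k = sum_{k>=1} (1/k) * x^k / (1 - x^k) = sum_{k, m >= 1} x^(k m) / k,
which after exponentiating simplifies to
PE(x/(1 - x)) = prod_{k>=1} 1 / (1 - x^k).
This is the generating function for the partition function p(n), so the coefficient of x^18 is p(18).
Computing p(18) by dynamic programming over parts 1, 2, ..., 18: p(18) = 385.

385


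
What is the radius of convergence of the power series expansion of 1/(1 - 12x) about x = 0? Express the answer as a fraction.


Expanding 1/(1 - 12x) = sum_{k>=0} 12^k x^k, the series converges when |12x| < 1, i.e., |x| < 1/12.
So the radius of convergence is 1/12 = 1/12.

1/12


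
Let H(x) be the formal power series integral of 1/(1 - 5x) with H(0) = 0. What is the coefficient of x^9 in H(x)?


1/(1 - 5x) = sum_{k>=0} 5^k x^k. Integrating termwise with H(0) = 0:
H(x) = sum_{k>=0} 5^k x^(k+1) / (k+1) = sum_{m>=1} 5^(m-1) x^m / m.
For m = 9: 5^8/9 = 390625/9 = 390625/9.

390625/9


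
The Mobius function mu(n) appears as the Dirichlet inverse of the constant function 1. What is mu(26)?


26 = 2 * 13 (all distinct primes).
mu(26) = (-1)^2 = 1

1


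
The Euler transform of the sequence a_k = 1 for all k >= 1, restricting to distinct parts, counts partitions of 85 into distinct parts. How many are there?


Partitions of 85 into distinct parts can be computed via generating function.
Product (1+x)(1+x^2)(1+x^3)...
The coefficient of x^85 = 121792

121792


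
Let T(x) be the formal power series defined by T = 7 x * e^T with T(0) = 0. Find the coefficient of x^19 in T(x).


Apply the Lagrange inversion formula: if T = 7 x * phi(T) with phi(t) = e^t, then
[x^n] T = 7^n * (1/n) [t^(n-1)] phi(t)^n = 7^n * (1/n) [t^(n-1)] e^(n t) = 7^n * (1/n) * n^(n-1) / (n-1)! = 7^n * n^(n-1) / n!.
When c = 1 this is the Cayley count of rooted labeled trees on n vertices, divided by n!.
For n = 19: 7^19 * 19^18 / 19! = 11398895185373143 * 104127350297911241532841/121645100408832000 = 1274905211575212844831672168281282373/130660687872000.

1274905211575212844831672168281282373/130660687872000


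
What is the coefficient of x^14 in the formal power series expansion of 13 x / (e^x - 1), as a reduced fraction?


The exponential generating function for Bernoulli numbers is
x / (e^x - 1) = sum_{k>=0} B_k x^k / k!.
So the coefficient of x^14 in 13 x / (e^x - 1) is 13 B_14 / 14!.
Computing: B_14 = 7/6, 14! = 87178291200, giving
13 * 7/6 / 87178291200 = 1/5748019200.

1/5748019200


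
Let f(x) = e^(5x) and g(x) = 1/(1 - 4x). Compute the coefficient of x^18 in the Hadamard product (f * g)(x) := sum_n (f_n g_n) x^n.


Expanding: f_k = 5^k/k! (from e^(5x)) and g_k = 4^k (from 1/(1 - 4x)). So the Hadamard coefficient (f * g)_k = 5^k 4^k / k! = (20)^k / k!.
For k = 18: 20^18/18! = 262144000000000000000000/6402373705728000 = 32000000000000000/781539759.

32000000000000000/781539759


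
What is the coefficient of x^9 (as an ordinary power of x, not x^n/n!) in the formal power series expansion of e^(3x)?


The exponential series is e^y = sum_{k>=0} y^k / k!. Substituting y = 3x gives
e^(3x) = sum_{k>=0} 3^k x^k / k!.
So the coefficient of x^n is a^n/n! with a = 3, n = 9:
3^9 / 9! = 19683/362880 = 243/4480

243/4480


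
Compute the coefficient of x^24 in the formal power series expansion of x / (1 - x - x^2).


Let f(x) = sum_{k>=0} a_k x^k. Multiplying f(x) * (1 - x - x^2) = x and matching coefficients gives a_0 = 0, a_1 = 1, and a_k = a_{k-1} + a_{k-2} for k >= 2. These are the Fibonacci numbers F_k.
Iterating from F_0 = 0, F_1 = 1:
F_0=0, F_1=1, F_2=1, F_3=2, F_4=3, F_5=5, F_6=8, F_7=13, F_8=21, F_9=34, ...
F_24 = 46368.

46368


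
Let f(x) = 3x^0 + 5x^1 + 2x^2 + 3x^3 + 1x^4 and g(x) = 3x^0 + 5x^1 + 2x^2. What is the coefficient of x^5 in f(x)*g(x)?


Cauchy product at x^5:
3*2 + 1*5
= 11

11


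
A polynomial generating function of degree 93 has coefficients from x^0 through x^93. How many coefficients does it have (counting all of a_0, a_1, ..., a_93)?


A polynomial of degree 93 takes the form a_0 + a_1 x + ... + a_93 x^93.
The number of coefficients is 93 + 1 = 94.

94


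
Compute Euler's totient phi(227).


phi(n) counts integers in [1, n] coprime to n. Using the multiplicative formula phi(n) = n * prod_{p | n} (1 - 1/p):
227 = 227, so
phi(227) = 227 * (1 - 1/227) = 226.

226


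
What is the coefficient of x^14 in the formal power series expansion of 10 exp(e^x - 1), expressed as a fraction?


exp(e^x - 1) is the exponential generating function for the Bell numbers Bell_k: exp(e^x - 1) = sum_{k>=0} Bell_k x^k / k!.
So the coefficient of x^14 in 10 exp(e^x - 1) is 10 Bell_14 / 14!.
Computing: Bell_14 = 190899322 and 14! = 87178291200, giving
10 * 190899322/87178291200 = 95449661/4358914560.

95449661/4358914560


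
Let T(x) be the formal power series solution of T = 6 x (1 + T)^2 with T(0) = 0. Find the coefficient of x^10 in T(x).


Apply the Lagrange inversion formula: if T = 6 x * phi(T) with phi(t) = (1 + t)^2, then [x^n] T = 6^n * (1/n) [t^(n-1)] phi(t)^n = 6^n * (1/n) [t^(n-1)] (1 + t)^(2n) = 6^n * (1/n) C(2n, n-1).
Using the identity C(2n, n-1) = C(2n, n) * n / (n+1), the unscaled factor equals C(2n, n) / (n+1) = C_n, the n-th Catalan number.
For n = 10: C_10 = C(20, 10) / 11 = 184756/11 = 16796.
With the 6^10 = 60466176 factor, the coefficient is 60466176 * 16796 = 1015589892096.

1015589892096


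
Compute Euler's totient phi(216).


phi(n) counts integers in [1, n] coprime to n. Using the multiplicative formula phi(n) = n * prod_{p | n} (1 - 1/p):
216 = 2^3 * 3^3, so
phi(216) = 216 * (1 - 1/2) * (1 - 1/3) = 72.

72


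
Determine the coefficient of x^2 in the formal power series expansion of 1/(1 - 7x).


The geometric series identity gives 1/(1 - c x) = sum_{k>=0} c^k x^k, so the coefficient of x^k is c^k.
Here c = 7 and k = 2.
Computing: 7^2 = 49

49


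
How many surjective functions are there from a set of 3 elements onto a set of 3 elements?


By inclusion-exclusion on which target elements are missed, the number of surjections from an n-set onto a k-set is
surj(n, k) = sum_{j=0}^{k} (-1)^j C(k, j) (k - j)^n.
Equivalently surj(n, k) = k! * S(n, k), where S(n, k) is the Stirling number of the second kind.
For n = 3, k = 3:
S(3, 3) = 1, so
surj = 3! * 1 = 6 * 1 = 6.

6


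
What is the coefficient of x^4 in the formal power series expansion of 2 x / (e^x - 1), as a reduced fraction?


The exponential generating function for Bernoulli numbers is
x / (e^x - 1) = sum_{k>=0} B_k x^k / k!.
So the coefficient of x^4 in 2 x / (e^x - 1) is 2 B_4 / 4!.
Computing: B_4 = -1/30, 4! = 24, giving
2 * -1/30 / 24 = -1/360.

-1/360


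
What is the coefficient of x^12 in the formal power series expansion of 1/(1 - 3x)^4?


The general identity 1/(1 - c x)^r = sum_{k>=0} c^k C(k + r - 1, r - 1) x^k follows by substituting y = c x into 1/(1 - y)^r = sum_{k>=0} C(k + r - 1, r - 1) y^k.
For c = 3, r = 4, k = 12:
3^12 * C(15, 3) = 531441 * 455 = 241805655.

241805655


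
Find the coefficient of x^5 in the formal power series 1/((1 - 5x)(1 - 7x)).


By partial fractions or Cauchy convolution:
The coefficient equals sum_{k=0}^{5} 5^k * 7^(5-k).
= 51012

51012


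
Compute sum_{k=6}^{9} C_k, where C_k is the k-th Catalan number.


C_6 through C_9: 132, 429, 1430, 4862
Sum = 132 + 429 + 1430 + 4862
= 6853

6853


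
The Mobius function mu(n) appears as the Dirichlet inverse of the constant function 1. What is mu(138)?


138 = 2 * 3 * 23 (all distinct primes).
mu(138) = (-1)^3 = -1

-1


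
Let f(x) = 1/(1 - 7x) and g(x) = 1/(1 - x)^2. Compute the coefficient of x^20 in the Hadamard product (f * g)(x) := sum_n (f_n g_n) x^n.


f has coefficients f_k = 7^k. For g = 1/(1 - x)^2 the coefficient is g_k = C(k + 1, 1) = k + 1. The Hadamard coefficient is (f * g)_k = 7^k * (k + 1).
For k = 20: 7^20 * 21 = 79792266297612001 * 21 = 1675637592249852021.

1675637592249852021


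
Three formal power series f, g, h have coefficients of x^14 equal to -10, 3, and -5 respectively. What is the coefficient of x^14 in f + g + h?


Series addition is componentwise:
-10 + 3 + -5
= -12

-12


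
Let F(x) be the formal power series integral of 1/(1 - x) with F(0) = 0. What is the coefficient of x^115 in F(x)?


1/(1 - x) = sum_{k>=0} x^k. Integrating termwise and using F(0) = 0 gives
F(x) = sum_{k>=0} x^(k+1) / (k+1) = sum_{m>=1} x^m / m = -ln(1 - x).
So the coefficient of x^115 is 1/115 = 1/115.

1/115


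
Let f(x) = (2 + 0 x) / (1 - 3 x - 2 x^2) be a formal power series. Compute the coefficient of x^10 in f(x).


Write f(x) = sum_{k>=0} a_k x^k. Multiplying both sides by 1 - 3 x - 2 x^2 gives
(1 - 3 x - 2 x^2) sum_{k>=0} a_k x^k = 2 + 0 x.
Matching coefficients:
 x^0: a_0 = 2
 x^1: a_1 - 3 a_0 = 0  =>  a_1 = 3*2 + 0 = 6
 x^k (k >= 2): a_k = 3 a_{k-1} + 2 a_{k-2}.
Iterating: a_2 = 22, a_3 = 78, a_4 = 278, a_5 = 990, a_6 = 3526, a_7 = 12558, a_8 = 44726, a_9 = 159294, a_10 = 567334.
So the coefficient of x^10 is 567334.

567334


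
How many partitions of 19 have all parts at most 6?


Using the generating function (1-x)^(-1)(1-x^2)^(-1)...(1-x^6)^(-1),
the coefficient of x^19 counts these restricted partitions.
Result = 235

235


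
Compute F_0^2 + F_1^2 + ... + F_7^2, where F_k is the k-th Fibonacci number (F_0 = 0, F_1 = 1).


There is a standard identity sum_{k=0}^{N} F_k^2 = F_N * F_{N+1} (proved inductively from the telescoping relation F_k^2 = F_k F_{k+1} - F_{k-1} F_k). Then
sum_{k=0}^{7} F_k^2 = F_7 F_8 - F_0 F_0.
Computing: F_7 = 13, F_8 = 21.
Sum = 13 * 21 = 273.

273


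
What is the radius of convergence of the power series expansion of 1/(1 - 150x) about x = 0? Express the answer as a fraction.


Expanding 1/(1 - 150x) = sum_{k>=0} 150^k x^k, the series converges when |150x| < 1, i.e., |x| < 1/150.
So the radius of convergence is 1/150 = 1/150.

1/150


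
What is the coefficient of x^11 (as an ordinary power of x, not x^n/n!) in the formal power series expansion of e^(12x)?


The exponential series is e^y = sum_{k>=0} y^k / k!. Substituting y = 12x gives
e^(12x) = sum_{k>=0} 12^k x^k / k!.
So the coefficient of x^n is a^n/n! with a = 12, n = 11:
12^11 / 11! = 743008370688/39916800 = 35831808/1925

35831808/1925


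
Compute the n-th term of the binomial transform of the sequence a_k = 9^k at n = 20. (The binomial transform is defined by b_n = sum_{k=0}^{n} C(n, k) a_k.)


With a_k = 9^k, b_n = sum_{k=0}^{n} C(n, k) 9^k = (1 + 9)^n by the binomial theorem.
For n = 20: (1 + 9)^20 = 10^20 = 100000000000000000000.

100000000000000000000


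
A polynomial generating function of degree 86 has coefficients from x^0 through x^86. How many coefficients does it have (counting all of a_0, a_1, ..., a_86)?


A polynomial of degree 86 takes the form a_0 + a_1 x + ... + a_86 x^86.
The number of coefficients is 86 + 1 = 87.

87


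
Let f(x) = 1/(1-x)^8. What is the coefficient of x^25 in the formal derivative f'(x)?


Differentiate: d/dx [ 1/(1-x)^r ] = r / (1-x)^(r+1).
Here r = 8, so f'(x) = 8 / (1-x)^9.
The expansion of 1/(1-x)^(r+1) has coefficient of x^n equal to C(n+r, r).
So the coefficient of x^25 in f'(x) is
8 * C(33, 8) = 8 * 13884156 = 111073248

111073248


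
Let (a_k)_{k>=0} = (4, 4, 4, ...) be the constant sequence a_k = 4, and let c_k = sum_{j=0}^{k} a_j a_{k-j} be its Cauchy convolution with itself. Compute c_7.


Since a_j = 4 for all j >= 0, the convolution sum becomes
c_k = sum_{j=0}^{k} 4 * 4 = 16 * (k + 1).
Equivalently, the generating function of (a_k) is 4/(1 - x) and its square is 16/(1 - x)^2 = sum_{k>=0} 16(k + 1) x^k.
For k = 7: 16 * 8 = 128.

128


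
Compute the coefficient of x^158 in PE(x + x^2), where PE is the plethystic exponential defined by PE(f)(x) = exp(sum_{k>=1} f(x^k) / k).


With f(x) = x + x^2, the exponent is sum_{k>=1} (x^k + x^(2k)) / k = -ln(1 - x) - ln(1 - x^2). Exponentiating:
PE(x + x^2) = 1 / ((1 - x)(1 - x^2)).
This is the generating function for partitions of n into parts of size 1 or 2. The number of 2's can be any j in 0..79, and the rest are 1's, so
[x^158] = floor(158/2) + 1 = 80.

80


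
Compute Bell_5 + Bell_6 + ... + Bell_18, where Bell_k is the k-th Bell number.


Recall Bell_k counts set partitions of a k-set (with Bell_0 = 1 by convention).
Bell_5 through Bell_18: 52, 203, 877, 4140, 21147, 115975, 678570, 4213597, 27644437, 190899322, 1382958545, 10480142147, 82864869804, 682076806159
Sum = 52 + 203 + 877 + 4140 + 21147 + 115975 + 678570 + 4213597 + 27644437 + 190899322 + 1382958545 + 10480142147 + 82864869804 + 682076806159 = 777028354975.

777028354975


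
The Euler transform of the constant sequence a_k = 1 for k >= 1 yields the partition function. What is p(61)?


The Euler transform converts the sequence a_k = 1 into the number of integer partitions.
Using the recurrence or dynamic programming:
p(61) = 1121505

1121505


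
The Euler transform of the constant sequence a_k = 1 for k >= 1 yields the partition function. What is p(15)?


The Euler transform converts the sequence a_k = 1 into the number of integer partitions.
Using the recurrence or dynamic programming:
p(15) = 176

176


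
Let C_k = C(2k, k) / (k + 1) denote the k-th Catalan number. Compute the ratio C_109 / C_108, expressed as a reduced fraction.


Using C_k = (2k)! / (k! (k+1)!), the ratio C_{k+1}/C_k simplifies to
C_{k+1}/C_k = [(2k+2)! / ((k+1)! (k+2)!)] * [k! (k+1)! / (2k)!]
 = (2k+2)(2k+1) / ((k+1)(k+2)) = 2(2k+1) / (k+2).
For k = 108: 2(2*108 + 1) / (108 + 2) = 434/110 = 217/55.

217/55


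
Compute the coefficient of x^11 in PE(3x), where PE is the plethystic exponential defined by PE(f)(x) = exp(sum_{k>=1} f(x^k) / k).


With f(x) = 3x, the exponent is sum_{k>=1} 3 x^k / k = 3 * (-ln(1 - x)). Exponentiating:
PE(3x) = exp(-3 ln(1 - x)) = 1/(1 - x)^3.
By the negative binomial expansion, [x^n] 1/(1 - x)^3 = C(n + 2, 2).
For n = 11: C(13, 2) = 78.

78


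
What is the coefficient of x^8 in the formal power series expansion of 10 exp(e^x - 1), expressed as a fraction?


exp(e^x - 1) is the exponential generating function for the Bell numbers Bell_k: exp(e^x - 1) = sum_{k>=0} Bell_k x^k / k!.
So the coefficient of x^8 in 10 exp(e^x - 1) is 10 Bell_8 / 8!.
Computing: Bell_8 = 4140 and 8! = 40320, giving
10 * 4140/40320 = 115/112.

115/112


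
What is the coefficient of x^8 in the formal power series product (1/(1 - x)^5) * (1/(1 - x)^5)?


Combine the factors: (1/(1 - x)^5) * (1/(1 - x)^5) = 1/(1 - x)^10.
Then use 1/(1 - x)^r = sum_{k>=0} C(k + r - 1, r - 1) x^k with r = 10 and k = 8:
C(17, 9) = 24310.

24310


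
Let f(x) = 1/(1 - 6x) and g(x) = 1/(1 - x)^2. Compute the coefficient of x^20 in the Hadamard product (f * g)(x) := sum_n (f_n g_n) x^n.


f has coefficients f_k = 6^k. For g = 1/(1 - x)^2 the coefficient is g_k = C(k + 1, 1) = k + 1. The Hadamard coefficient is (f * g)_k = 6^k * (k + 1).
For k = 20: 6^20 * 21 = 3656158440062976 * 21 = 76779327241322496.

76779327241322496


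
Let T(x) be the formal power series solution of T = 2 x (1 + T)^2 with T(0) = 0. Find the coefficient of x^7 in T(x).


Apply the Lagrange inversion formula: if T = 2 x * phi(T) with phi(t) = (1 + t)^2, then [x^n] T = 2^n * (1/n) [t^(n-1)] phi(t)^n = 2^n * (1/n) [t^(n-1)] (1 + t)^(2n) = 2^n * (1/n) C(2n, n-1).
Using the identity C(2n, n-1) = C(2n, n) * n / (n+1), the unscaled factor equals C(2n, n) / (n+1) = C_n, the n-th Catalan number.
For n = 7: C_7 = C(14, 7) / 8 = 3432/8 = 429.
With the 2^7 = 128 factor, the coefficient is 128 * 429 = 54912.

54912
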